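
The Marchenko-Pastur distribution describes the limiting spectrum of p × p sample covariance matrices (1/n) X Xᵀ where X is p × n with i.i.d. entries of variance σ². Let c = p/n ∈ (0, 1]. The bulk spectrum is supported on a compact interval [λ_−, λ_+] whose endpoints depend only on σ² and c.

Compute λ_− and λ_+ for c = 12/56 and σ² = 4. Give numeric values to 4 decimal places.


c = 12/56 = 0.214286; √c = 0.462910.
λ_− = σ² (1 − √c)² = 4 · (1 − 0.462910)² = 4 · (0.537090)² = 1.153862.
λ_+ = σ² (1 + √c)² = 4 · (1 + 0.462910)² = 4 · (1.462910)² = 8.560423.

Rounded to 4 decimal places: λ_− ≈ 1.1539, λ_+ ≈ 8.5604.


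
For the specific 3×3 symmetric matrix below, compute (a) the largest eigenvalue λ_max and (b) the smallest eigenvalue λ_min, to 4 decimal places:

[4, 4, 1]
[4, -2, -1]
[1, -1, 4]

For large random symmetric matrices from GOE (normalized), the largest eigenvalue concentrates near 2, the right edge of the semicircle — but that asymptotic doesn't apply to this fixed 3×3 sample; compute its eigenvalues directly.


Since M is real symmetric, all three eigenvalues are real; they are the roots of det(λI − M) = λ³ − (tr M) λ² + s λ − det M, where s is the sum of the principal 2×2 minors.
tr M = 4 + (-2) + 4 = 6.
s = (4·(-2) − 4²) + (4·4 − 1²) + ((-2)·4 − (-1)²) = -24 + 15 + (-9) = -18.
det M (expand along row 1) = 4·(-9) − 4·17 + 1·(-2) = -106.
Characteristic polynomial: λ³ − 6λ² − 18λ + 106 = 0.
Substitute λ = y + (tr M)/3 = y + 2.000000 to remove the quadratic term: y³ + p·y + q = 0 with p = s − (tr M)²/3 = -30.000000 and q = −2(tr M)³/27 + (tr M)·s/3 − det M = 54.000000.
Three real roots ⇒ use the trigonometric (Viète) form: r = 2√(−p/3) = 6.324555, φ = arccos(3q/(p·r)) = arccos(-0.853815) = 2.594067 rad.
y_k = r·cos(φ/3 − 2πk/3) for k = 0, 1, 2 gives y = 4.103858, 2.115656, -6.219514.
λ_k = y_k + 2.000000 gives λ = 6.1039, 4.1157, -4.2195 (check: the sum is 6.0000 = tr M).

Hence λ_max = 6.1039 and λ_min = -4.2195.


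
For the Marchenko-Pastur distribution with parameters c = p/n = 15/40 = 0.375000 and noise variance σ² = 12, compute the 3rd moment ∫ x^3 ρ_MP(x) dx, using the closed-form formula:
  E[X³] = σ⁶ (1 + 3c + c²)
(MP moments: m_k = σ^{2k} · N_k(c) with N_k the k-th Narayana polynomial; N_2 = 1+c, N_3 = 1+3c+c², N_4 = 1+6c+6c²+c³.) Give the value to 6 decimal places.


E[X³] = σ⁶ (1 + 3c + c²) (third MP moment). With σ² = 12 (so σ⁶ = 1728) and c = 15/40 = 0.375000: E[X³] = 1728 · (1 + 3·0.375000 + (0.375000)²) = 1728 · 2.265625.

So E[X^3] = 3915.000000.


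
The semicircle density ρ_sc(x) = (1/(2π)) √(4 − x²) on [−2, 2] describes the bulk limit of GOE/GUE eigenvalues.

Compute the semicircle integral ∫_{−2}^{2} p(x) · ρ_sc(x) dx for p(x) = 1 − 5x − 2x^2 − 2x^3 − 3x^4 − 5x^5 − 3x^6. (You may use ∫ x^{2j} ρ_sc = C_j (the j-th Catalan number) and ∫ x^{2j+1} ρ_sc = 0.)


Write p(x) = Σ a_i x^i, split into monomials and integrate each against ρ_sc separately.
Using ∫ x^{2j} ρ_sc = C_j = (1/(j+1)) C(2j, j) (Catalan numbers) and ∫ x^{2j+1} ρ_sc = 0 (odd monomials vanish by symmetry):
  i = 0 (even): a_0 · C_{0} = 1 · 1 = 1
  i = 1 (odd): ∫ x^1 ρ_sc = 0 (vanishes)
  i = 2 (even): a_2 · C_{1} = -2 · 1 = -2
  i = 3 (odd): ∫ x^3 ρ_sc = 0 (vanishes)
  i = 4 (even): a_4 · C_{2} = -3 · 2 = -6
  i = 5 (odd): ∫ x^5 ρ_sc = 0 (vanishes)
  i = 6 (even): a_6 · C_{3} = -3 · 5 = -15

Summing the contributions: ∫_{−2}^{2} p(x) ρ_sc(x) dx = 1 + (-2) + (-6) + (-15) = -22.


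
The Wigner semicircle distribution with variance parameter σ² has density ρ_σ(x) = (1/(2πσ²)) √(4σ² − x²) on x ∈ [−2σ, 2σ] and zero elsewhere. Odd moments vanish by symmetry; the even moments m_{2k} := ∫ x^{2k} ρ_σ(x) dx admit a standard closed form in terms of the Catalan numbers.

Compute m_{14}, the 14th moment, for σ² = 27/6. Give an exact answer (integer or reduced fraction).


By the scaled semicircle moment identity, m_{2k} = σ^{2k} · C_k with k = 7.
C_7 = (1/(k+1)) · C(2k, k) = (1/8) · C(14, 7) = (1/8) · 3432 = 429.
σ^{2k} = (σ²)^k = (27/6)^7 = 4782969/128.

Therefore m_{14} = σ^{14} · C_7 = (4782969/128) · 429 = 2051893701/128.


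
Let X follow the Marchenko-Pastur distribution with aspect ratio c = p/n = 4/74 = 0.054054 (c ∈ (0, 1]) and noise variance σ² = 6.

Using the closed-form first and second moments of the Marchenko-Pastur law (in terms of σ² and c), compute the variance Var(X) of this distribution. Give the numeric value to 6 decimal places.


Recall the MP moments m_1 = E[X] = σ² and m_2 = E[X²] = σ⁴ (1 + c).
m_1 = E[X] = σ² = 6, so m_1² = 36.
m_2 = E[X²] = σ⁴ (1 + c) = 36 · (1 + 0.054054) = 36 · 1.054054 = 37.945946.
(Note m_2 − m_1² simplifies to c · σ⁴ = 0.054054 · 36.)

Var(X) = m_2 − m_1² = 37.945946 − 36 = 1.945946.


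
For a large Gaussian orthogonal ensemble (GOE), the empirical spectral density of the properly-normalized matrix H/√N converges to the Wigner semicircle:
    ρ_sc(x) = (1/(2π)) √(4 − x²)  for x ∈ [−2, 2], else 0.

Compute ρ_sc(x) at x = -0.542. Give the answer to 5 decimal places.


ρ_sc(x) = (1/(2π)) √(4 − x²). With x = -0.542:
  4 − x² = 4 − (-0.542)² = 4 − 0.293764 = 3.706236.
  √(4 − x²) = 1.925159.
  1/(2π) = 0.159155.
  ρ_sc(-0.542) = 0.159155 · 1.925159 = 0.306399.

Rounded to 5 decimal places: ρ_sc(-0.542) ≈ 0.30640.


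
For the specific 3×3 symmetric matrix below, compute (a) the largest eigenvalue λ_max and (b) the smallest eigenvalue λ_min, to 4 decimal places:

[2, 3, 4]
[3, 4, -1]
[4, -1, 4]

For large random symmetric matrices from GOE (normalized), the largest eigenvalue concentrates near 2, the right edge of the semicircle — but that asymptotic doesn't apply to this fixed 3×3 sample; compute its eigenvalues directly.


Since M is real symmetric, all three eigenvalues are real; they are the roots of det(λI − M) = λ³ − (tr M) λ² + s λ − det M, where s is the sum of the principal 2×2 minors.
tr M = 2 + 4 + 4 = 10.
s = (2·4 − 3²) + (2·4 − 4²) + (4·4 − (-1)²) = -1 + (-8) + 15 = 6.
det M (expand along row 1) = 2·15 − 3·16 + 4·(-19) = -94.
Characteristic polynomial: λ³ − 10λ² + 6λ + 94 = 0.
Substitute λ = y + (tr M)/3 = y + 3.333333 to remove the quadratic term: y³ + p·y + q = 0 with p = s − (tr M)²/3 = -27.333333 and q = −2(tr M)³/27 + (tr M)·s/3 − det M = 39.925926.
Three real roots ⇒ use the trigonometric (Viète) form: r = 2√(−p/3) = 6.036923, φ = arccos(3q/(p·r)) = arccos(-0.725885) = 2.383117 rad.
y_k = r·cos(φ/3 − 2πk/3) for k = 0, 1, 2 gives y = 4.230270, 1.614737, -5.845007.
λ_k = y_k + 3.333333 gives λ = 7.5636, 4.9481, -2.5117 (check: the sum is 10.0000 = tr M).

Hence λ_max = 7.5636 and λ_min = -2.5117.


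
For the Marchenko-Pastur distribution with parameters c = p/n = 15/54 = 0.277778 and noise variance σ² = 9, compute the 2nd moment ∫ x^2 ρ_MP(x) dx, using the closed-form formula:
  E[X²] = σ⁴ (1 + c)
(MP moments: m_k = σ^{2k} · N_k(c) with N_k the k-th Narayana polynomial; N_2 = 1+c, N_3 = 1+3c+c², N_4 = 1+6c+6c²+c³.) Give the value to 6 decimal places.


E[X²] = σ⁴ (1 + c) (second MP moment). With σ² = 9 (so σ⁴ = 81) and c = 15/54 = 0.277778: E[X²] = 81 · (1 + 0.277778) = 81 · 1.277778.

So E[X^2] = 103.500000.


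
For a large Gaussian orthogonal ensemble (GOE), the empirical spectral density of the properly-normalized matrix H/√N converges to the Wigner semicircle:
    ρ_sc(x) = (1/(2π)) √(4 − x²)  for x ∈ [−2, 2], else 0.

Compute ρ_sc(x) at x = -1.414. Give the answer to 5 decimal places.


ρ_sc(x) = (1/(2π)) √(4 − x²). With x = -1.414:
  4 − x² = 4 − (-1.414)² = 4 − 1.999396 = 2.000604.
  √(4 − x²) = 1.414427.
  1/(2π) = 0.159155.
  ρ_sc(-1.414) = 0.159155 · 1.414427 = 0.225113.

Rounded to 5 decimal places: ρ_sc(-1.414) ≈ 0.22511.


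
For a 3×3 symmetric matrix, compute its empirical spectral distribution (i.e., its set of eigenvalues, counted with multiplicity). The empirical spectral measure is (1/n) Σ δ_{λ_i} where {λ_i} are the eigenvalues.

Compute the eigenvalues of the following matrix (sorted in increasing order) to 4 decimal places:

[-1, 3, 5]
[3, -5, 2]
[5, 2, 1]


Since M is real symmetric, all three eigenvalues are real; they are the roots of det(λI − M) = λ³ − (tr M) λ² + s λ − det M, where s is the sum of the principal 2×2 minors.
tr M = -1 + (-5) + 1 = -5.
s = ((-1)·(-5) − 3²) + ((-1)·1 − 5²) + ((-5)·1 − 2²) = -4 + (-26) + (-9) = -39.
det M (expand along row 1) = (-1)·(-9) − 3·(-7) + 5·31 = 185.
Characteristic polynomial: λ³ + 5λ² − 39λ − 185 = 0.
Substitute λ = y + (tr M)/3 = y − 1.666667 to remove the quadratic term: y³ + p·y + q = 0 with p = s − (tr M)²/3 = -47.333333 and q = −2(tr M)³/27 + (tr M)·s/3 − det M = -110.740741.
Three real roots ⇒ use the trigonometric (Viète) form: r = 2√(−p/3) = 7.944250, φ = arccos(3q/(p·r)) = arccos(0.883504) = 0.487505 rad.
y_k = r·cos(φ/3 − 2πk/3) for k = 0, 1, 2 gives y = 7.839590, -2.806710, -5.032880.
λ_k = y_k − 1.666667 gives λ = 6.1729, -4.4734, -6.6995 (check: the sum is -5.0000 = tr M).

Eigenvalues sorted in increasing order: [-6.6995, -4.4734, 6.1729].


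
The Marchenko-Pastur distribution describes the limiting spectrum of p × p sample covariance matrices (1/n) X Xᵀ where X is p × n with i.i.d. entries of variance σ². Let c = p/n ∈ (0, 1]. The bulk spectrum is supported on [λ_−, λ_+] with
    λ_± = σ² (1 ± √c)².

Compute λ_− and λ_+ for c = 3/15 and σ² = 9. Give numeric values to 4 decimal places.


c = 3/15 = 0.200000; √c = 0.447214.
λ_− = σ² (1 − √c)² = 9 · (1 − 0.447214)² = 9 · (0.552786)² = 2.750155.
λ_+ = σ² (1 + √c)² = 9 · (1 + 0.447214)² = 9 · (1.447214)² = 18.849845.

Rounded to 4 decimal places: λ_− ≈ 2.7502, λ_+ ≈ 18.8498.


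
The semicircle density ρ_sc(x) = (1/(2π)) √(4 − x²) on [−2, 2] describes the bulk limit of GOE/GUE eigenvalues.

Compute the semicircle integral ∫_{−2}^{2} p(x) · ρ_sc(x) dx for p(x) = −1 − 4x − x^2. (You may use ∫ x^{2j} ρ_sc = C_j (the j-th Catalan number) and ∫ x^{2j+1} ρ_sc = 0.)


Write p(x) = Σ a_i x^i, split into monomials and integrate each against ρ_sc separately.
Using ∫ x^{2j} ρ_sc = C_j = (1/(j+1)) C(2j, j) (Catalan numbers) and ∫ x^{2j+1} ρ_sc = 0 (odd monomials vanish by symmetry):
  i = 0 (even): a_0 · C_{0} = -1 · 1 = -1
  i = 1 (odd): ∫ x^1 ρ_sc = 0 (vanishes)
  i = 2 (even): a_2 · C_{1} = -1 · 1 = -1

Summing the contributions: ∫_{−2}^{2} p(x) ρ_sc(x) dx = (-1) + (-1) = -2.


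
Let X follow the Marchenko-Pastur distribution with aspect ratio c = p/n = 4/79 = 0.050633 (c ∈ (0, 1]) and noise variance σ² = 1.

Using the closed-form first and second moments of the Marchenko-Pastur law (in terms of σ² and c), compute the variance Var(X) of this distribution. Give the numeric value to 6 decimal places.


Recall the MP moments m_1 = E[X] = σ² and m_2 = E[X²] = σ⁴ (1 + c).
m_1 = E[X] = σ² = 1, so m_1² = 1.
m_2 = E[X²] = σ⁴ (1 + c) = 1 · (1 + 0.050633) = 1 · 1.050633 = 1.050633.
(Note m_2 − m_1² simplifies to c · σ⁴ = 0.050633 · 1.)

Var(X) = m_2 − m_1² = 1.050633 − 1 = 0.050633.


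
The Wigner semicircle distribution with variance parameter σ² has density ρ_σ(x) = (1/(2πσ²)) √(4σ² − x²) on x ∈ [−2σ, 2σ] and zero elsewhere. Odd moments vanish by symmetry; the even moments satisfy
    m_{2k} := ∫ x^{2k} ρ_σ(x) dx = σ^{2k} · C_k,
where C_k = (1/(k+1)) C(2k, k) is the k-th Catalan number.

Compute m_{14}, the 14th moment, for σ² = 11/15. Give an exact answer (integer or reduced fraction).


By the scaled semicircle moment identity, m_{2k} = σ^{2k} · C_k with k = 7.
C_7 = (1/(k+1)) · C(2k, k) = (1/8) · C(14, 7) = (1/8) · 3432 = 429.
σ^{2k} = (σ²)^k = (11/15)^7 = 19487171/170859375.

Therefore m_{14} = σ^{14} · C_7 = (19487171/170859375) · 429 = 2786665453/56953125.


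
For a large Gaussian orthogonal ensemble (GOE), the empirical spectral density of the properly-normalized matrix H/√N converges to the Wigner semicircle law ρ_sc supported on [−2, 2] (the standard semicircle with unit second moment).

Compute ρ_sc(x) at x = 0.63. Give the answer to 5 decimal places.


ρ_sc(x) = (1/(2π)) √(4 − x²). With x = 0.63:
  4 − x² = 4 − (0.63)² = 4 − 0.396900 = 3.603100.
  √(4 − x²) = 1.898183.
  1/(2π) = 0.159155.
  ρ_sc(0.63) = 0.159155 · 1.898183 = 0.302105.

Rounded to 5 decimal places: ρ_sc(0.63) ≈ 0.30211.


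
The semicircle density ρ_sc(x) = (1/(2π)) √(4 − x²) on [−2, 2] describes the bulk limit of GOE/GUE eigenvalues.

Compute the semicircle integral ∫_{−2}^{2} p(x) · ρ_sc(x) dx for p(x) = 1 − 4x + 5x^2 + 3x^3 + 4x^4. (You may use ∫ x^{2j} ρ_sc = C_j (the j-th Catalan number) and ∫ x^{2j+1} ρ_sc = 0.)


Write p(x) = Σ a_i x^i, split into monomials and integrate each against ρ_sc separately.
Using ∫ x^{2j} ρ_sc = C_j = (1/(j+1)) C(2j, j) (Catalan numbers) and ∫ x^{2j+1} ρ_sc = 0 (odd monomials vanish by symmetry):
  i = 0 (even): a_0 · C_{0} = 1 · 1 = 1
  i = 1 (odd): ∫ x^1 ρ_sc = 0 (vanishes)
  i = 2 (even): a_2 · C_{1} = 5 · 1 = 5
  i = 3 (odd): ∫ x^3 ρ_sc = 0 (vanishes)
  i = 4 (even): a_4 · C_{2} = 4 · 2 = 8

Summing the contributions: ∫_{−2}^{2} p(x) ρ_sc(x) dx = 1 + 5 + 8 = 14.


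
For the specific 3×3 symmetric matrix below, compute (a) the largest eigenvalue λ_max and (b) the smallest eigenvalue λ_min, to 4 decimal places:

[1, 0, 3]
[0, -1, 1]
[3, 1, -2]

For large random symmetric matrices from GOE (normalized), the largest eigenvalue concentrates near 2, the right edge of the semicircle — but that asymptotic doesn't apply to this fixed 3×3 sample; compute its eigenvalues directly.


Since M is real symmetric, all three eigenvalues are real; they are the roots of det(λI − M) = λ³ − (tr M) λ² + s λ − det M, where s is the sum of the principal 2×2 minors.
tr M = 1 + (-1) + (-2) = -2.
s = (1·(-1) − 0²) + (1·(-2) − 3²) + ((-1)·(-2) − 1²) = -1 + (-11) + 1 = -11.
det M (expand along row 1) = 1·1 − 0·(-3) + 3·3 = 10.
Characteristic polynomial: λ³ + 2λ² − 11λ − 10 = 0.
Substitute λ = y + (tr M)/3 = y − 0.666667 to remove the quadratic term: y³ + p·y + q = 0 with p = s − (tr M)²/3 = -12.333333 and q = −2(tr M)³/27 + (tr M)·s/3 − det M = -2.074074.
Three real roots ⇒ use the trigonometric (Viète) form: r = 2√(−p/3) = 4.055175, φ = arccos(3q/(p·r)) = arccos(0.124410) = 1.446063 rad.
y_k = r·cos(φ/3 − 2πk/3) for k = 0, 1, 2 gives y = 3.593128, -0.168556, -3.424571.
λ_k = y_k − 0.666667 gives λ = 2.9265, -0.8352, -4.0912 (check: the sum is -2.0000 = tr M).

Hence λ_max = 2.9265 and λ_min = -4.0912.


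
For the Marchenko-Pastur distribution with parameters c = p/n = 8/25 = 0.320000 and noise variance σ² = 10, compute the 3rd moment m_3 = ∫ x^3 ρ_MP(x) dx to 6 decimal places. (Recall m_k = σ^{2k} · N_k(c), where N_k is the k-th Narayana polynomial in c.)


E[X³] = σ⁶ (1 + 3c + c²) (third MP moment). With σ² = 10 (so σ⁶ = 1000) and c = 8/25 = 0.320000: E[X³] = 1000 · (1 + 3·0.320000 + (0.320000)²) = 1000 · 2.062400.

So E[X^3] = 2062.400000.


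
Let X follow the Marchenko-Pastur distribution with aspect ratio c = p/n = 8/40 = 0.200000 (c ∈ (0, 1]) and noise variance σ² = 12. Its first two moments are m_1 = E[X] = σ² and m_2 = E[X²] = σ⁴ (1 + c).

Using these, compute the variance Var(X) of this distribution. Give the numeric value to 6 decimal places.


m_1 = E[X] = σ² = 12, so m_1² = 144.
m_2 = E[X²] = σ⁴ (1 + c) = 144 · (1 + 0.200000) = 144 · 1.200000 = 172.800000.
(Note m_2 − m_1² simplifies to c · σ⁴ = 0.200000 · 144.)

Var(X) = m_2 − m_1² = 172.800000 − 144 = 28.800000.


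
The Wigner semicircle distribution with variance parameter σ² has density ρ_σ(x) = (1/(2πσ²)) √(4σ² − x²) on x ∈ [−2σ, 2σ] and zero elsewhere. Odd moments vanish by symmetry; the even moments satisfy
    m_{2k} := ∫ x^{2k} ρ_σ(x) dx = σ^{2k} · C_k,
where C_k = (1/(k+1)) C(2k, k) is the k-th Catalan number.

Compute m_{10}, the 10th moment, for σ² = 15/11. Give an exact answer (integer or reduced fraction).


By the scaled semicircle moment identity, m_{2k} = σ^{2k} · C_k with k = 5.
C_5 = (1/(k+1)) · C(2k, k) = (1/6) · C(10, 5) = (1/6) · 252 = 42.
σ^{2k} = (σ²)^k = (15/11)^5 = 759375/161051.

Therefore m_{10} = σ^{10} · C_5 = (759375/161051) · 42 = 31893750/161051.


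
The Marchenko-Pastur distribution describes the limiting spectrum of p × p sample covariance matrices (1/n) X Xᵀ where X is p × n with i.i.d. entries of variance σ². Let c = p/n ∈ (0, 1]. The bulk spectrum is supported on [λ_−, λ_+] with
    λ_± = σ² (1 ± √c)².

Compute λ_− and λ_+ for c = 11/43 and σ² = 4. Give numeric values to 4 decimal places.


c = 11/43 = 0.255814; √c = 0.505781.
λ_− = σ² (1 − √c)² = 4 · (1 − 0.505781)² = 4 · (0.494219)² = 0.977012.
λ_+ = σ² (1 + √c)² = 4 · (1 + 0.505781)² = 4 · (1.505781)² = 9.069500.

Rounded to 4 decimal places: λ_− ≈ 0.9770, λ_+ ≈ 9.0695.


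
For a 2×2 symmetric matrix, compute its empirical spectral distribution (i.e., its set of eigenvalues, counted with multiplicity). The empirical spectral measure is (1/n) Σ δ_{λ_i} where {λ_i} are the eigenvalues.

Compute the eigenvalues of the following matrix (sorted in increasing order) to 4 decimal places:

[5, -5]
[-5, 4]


Since M is real symmetric, both eigenvalues are real; they are the roots of det(λI − M) = λ² − (tr M) λ + det M.
tr M = 5 + 4 = 9.
det M = 5·4 − (-5)² = 20 − 25 = -5.
Characteristic polynomial: λ² − 9λ − 5 = 0.
Discriminant Δ = (tr M)² − 4·det M = 81 − (-20) = 101; √Δ = 10.049876.
λ = (tr M ± √Δ)/2 = (9 ± 10.049876)/2, giving (tr M − √Δ)/2 = -0.5249 and (tr M + √Δ)/2 = 9.5249.

Eigenvalues sorted in increasing order: [-0.5249, 9.5249].


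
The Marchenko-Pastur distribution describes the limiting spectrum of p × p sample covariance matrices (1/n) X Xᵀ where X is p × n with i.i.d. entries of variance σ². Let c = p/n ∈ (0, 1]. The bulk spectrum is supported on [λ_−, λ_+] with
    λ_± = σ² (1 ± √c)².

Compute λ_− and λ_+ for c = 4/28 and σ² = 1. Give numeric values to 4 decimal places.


c = 4/28 = 0.142857; √c = 0.377964.
λ_− = σ² (1 − √c)² = 1 · (1 − 0.377964)² = 1 · (0.622036)² = 0.386928.
λ_+ = σ² (1 + √c)² = 1 · (1 + 0.377964)² = 1 · (1.377964)² = 1.898786.

Rounded to 4 decimal places: λ_− ≈ 0.3869, λ_+ ≈ 1.8988.


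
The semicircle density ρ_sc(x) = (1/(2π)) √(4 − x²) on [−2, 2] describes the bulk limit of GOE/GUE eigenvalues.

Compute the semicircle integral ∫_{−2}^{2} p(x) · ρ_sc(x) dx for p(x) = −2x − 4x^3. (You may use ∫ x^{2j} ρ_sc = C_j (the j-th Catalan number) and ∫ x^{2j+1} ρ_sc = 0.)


Write p(x) = Σ a_i x^i, split into monomials and integrate each against ρ_sc separately.
Using ∫ x^{2j} ρ_sc = C_j = (1/(j+1)) C(2j, j) (Catalan numbers) and ∫ x^{2j+1} ρ_sc = 0 (odd monomials vanish by symmetry):
  i = 1 (odd): ∫ x^1 ρ_sc = 0 (vanishes)
  i = 3 (odd): ∫ x^3 ρ_sc = 0 (vanishes)

Summing the contributions: ∫_{−2}^{2} p(x) ρ_sc(x) dx = 0.


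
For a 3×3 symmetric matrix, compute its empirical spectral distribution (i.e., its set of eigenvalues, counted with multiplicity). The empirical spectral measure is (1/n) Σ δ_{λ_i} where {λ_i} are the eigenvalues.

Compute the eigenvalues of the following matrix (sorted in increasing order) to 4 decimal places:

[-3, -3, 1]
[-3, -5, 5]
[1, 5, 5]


Since M is real symmetric, all three eigenvalues are real; they are the roots of det(λI − M) = λ³ − (tr M) λ² + s λ − det M, where s is the sum of the principal 2×2 minors.
tr M = -3 + (-5) + 5 = -3.
s = ((-3)·(-5) − (-3)²) + ((-3)·5 − 1²) + ((-5)·5 − 5²) = 6 + (-16) + (-50) = -60.
det M (expand along row 1) = (-3)·(-50) − (-3)·(-20) + 1·(-10) = 80.
Characteristic polynomial: λ³ + 3λ² − 60λ − 80 = 0.
Substitute λ = y + (tr M)/3 = y − 1.000000 to remove the quadratic term: y³ + p·y + q = 0 with p = s − (tr M)²/3 = -63.000000 and q = −2(tr M)³/27 + (tr M)·s/3 − det M = -18.000000.
Three real roots ⇒ use the trigonometric (Viète) form: r = 2√(−p/3) = 9.165151, φ = arccos(3q/(p·r)) = arccos(0.093522) = 1.477138 rad.
y_k = r·cos(φ/3 − 2πk/3) for k = 0, 1, 2 gives y = 8.076429, -0.286086, -7.790343.
λ_k = y_k − 1.000000 gives λ = 7.0764, -1.2861, -8.7903 (check: the sum is -3.0000 = tr M).

Eigenvalues sorted in increasing order: [-8.7903, -1.2861, 7.0764].


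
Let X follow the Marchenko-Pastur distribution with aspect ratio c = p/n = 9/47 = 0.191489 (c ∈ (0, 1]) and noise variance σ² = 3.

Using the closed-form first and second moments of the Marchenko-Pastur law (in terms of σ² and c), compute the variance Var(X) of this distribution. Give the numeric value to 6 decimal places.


Recall the MP moments m_1 = E[X] = σ² and m_2 = E[X²] = σ⁴ (1 + c).
m_1 = E[X] = σ² = 3, so m_1² = 9.
m_2 = E[X²] = σ⁴ (1 + c) = 9 · (1 + 0.191489) = 9 · 1.191489 = 10.723404.
(Note m_2 − m_1² simplifies to c · σ⁴ = 0.191489 · 9.)

Var(X) = m_2 − m_1² = 10.723404 − 9 = 1.723404.


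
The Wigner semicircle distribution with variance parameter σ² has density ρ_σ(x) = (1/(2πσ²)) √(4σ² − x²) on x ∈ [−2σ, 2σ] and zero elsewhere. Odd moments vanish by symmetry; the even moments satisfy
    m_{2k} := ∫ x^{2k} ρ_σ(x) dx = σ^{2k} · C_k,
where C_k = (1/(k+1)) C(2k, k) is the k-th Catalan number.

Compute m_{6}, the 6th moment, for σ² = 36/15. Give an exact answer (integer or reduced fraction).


By the scaled semicircle moment identity, m_{2k} = σ^{2k} · C_k with k = 3.
C_3 = (1/(k+1)) · C(2k, k) = (1/4) · C(6, 3) = (1/4) · 20 = 5.
σ^{2k} = (σ²)^k = (36/15)^3 = 1728/125.

Therefore m_{6} = σ^{6} · C_3 = (1728/125) · 5 = 1728/25.


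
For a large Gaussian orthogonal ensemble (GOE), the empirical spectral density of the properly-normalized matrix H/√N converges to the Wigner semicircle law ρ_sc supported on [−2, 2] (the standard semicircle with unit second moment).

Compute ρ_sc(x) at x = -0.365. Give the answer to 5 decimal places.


ρ_sc(x) = (1/(2π)) √(4 − x²). With x = -0.365:
  4 − x² = 4 − (-0.365)² = 4 − 0.133225 = 3.866775.
  √(4 − x²) = 1.966412.
  1/(2π) = 0.159155.
  ρ_sc(-0.365) = 0.159155 · 1.966412 = 0.312964.

Rounded to 5 decimal places: ρ_sc(-0.365) ≈ 0.31296.


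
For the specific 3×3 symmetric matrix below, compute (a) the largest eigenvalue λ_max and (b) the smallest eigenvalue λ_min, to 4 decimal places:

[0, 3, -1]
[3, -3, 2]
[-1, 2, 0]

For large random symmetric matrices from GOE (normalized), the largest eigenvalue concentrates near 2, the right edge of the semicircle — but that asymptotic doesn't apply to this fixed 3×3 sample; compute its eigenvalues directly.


Since M is real symmetric, all three eigenvalues are real; they are the roots of det(λI − M) = λ³ − (tr M) λ² + s λ − det M, where s is the sum of the principal 2×2 minors.
tr M = 0 + (-3) + 0 = -3.
s = (0·(-3) − 3²) + (0·0 − (-1)²) + ((-3)·0 − 2²) = -9 + (-1) + (-4) = -14.
det M (expand along row 1) = 0·(-4) − 3·2 + (-1)·3 = -9.
Characteristic polynomial: λ³ + 3λ² − 14λ + 9 = 0.
Substitute λ = y + (tr M)/3 = y − 1.000000 to remove the quadratic term: y³ + p·y + q = 0 with p = s − (tr M)²/3 = -17.000000 and q = −2(tr M)³/27 + (tr M)·s/3 − det M = 25.000000.
Three real roots ⇒ use the trigonometric (Viète) form: r = 2√(−p/3) = 4.760952, φ = arccos(3q/(p·r)) = arccos(-0.926656) = 2.756213 rad.
y_k = r·cos(φ/3 − 2πk/3) for k = 0, 1, 2 gives y = 2.889060, 1.832664, -4.721724.
λ_k = y_k − 1.000000 gives λ = 1.8891, 0.8327, -5.7217 (check: the sum is -3.0000 = tr M).

Hence λ_max = 1.8891 and λ_min = -5.7217.


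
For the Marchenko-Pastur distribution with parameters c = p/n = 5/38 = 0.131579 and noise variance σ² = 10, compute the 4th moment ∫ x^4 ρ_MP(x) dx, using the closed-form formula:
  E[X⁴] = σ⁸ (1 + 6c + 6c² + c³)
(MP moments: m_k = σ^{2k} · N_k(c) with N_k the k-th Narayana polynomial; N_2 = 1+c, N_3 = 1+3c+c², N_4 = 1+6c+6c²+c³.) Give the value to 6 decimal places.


E[X⁴] = σ⁸ (1 + 6c + 6c² + c³) (fourth MP moment). With σ² = 10 (so σ⁸ = 10000) and c = 5/38 = 0.131579: E[X⁴] = 10000 · (1 + 6·0.131579 + 6·(0.131579)² + (0.131579)³) = 10000 · 1.895630.

So E[X^4] = 18956.298294.


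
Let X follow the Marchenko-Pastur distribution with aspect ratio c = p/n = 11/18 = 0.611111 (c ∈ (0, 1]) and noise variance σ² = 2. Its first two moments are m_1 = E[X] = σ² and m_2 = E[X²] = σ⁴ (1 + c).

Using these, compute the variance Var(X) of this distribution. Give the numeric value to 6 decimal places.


m_1 = E[X] = σ² = 2, so m_1² = 4.
m_2 = E[X²] = σ⁴ (1 + c) = 4 · (1 + 0.611111) = 4 · 1.611111 = 6.444444.
(Note m_2 − m_1² simplifies to c · σ⁴ = 0.611111 · 4.)

Var(X) = m_2 − m_1² = 6.444444 − 4 = 2.444444.


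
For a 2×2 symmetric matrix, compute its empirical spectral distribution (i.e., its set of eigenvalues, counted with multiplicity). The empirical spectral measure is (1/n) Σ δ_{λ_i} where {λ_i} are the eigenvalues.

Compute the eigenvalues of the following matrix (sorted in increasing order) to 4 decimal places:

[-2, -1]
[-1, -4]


Since M is real symmetric, both eigenvalues are real; they are the roots of det(λI − M) = λ² − (tr M) λ + det M.
tr M = -2 + (-4) = -6.
det M = (-2)·(-4) − (-1)² = 8 − 1 = 7.
Characteristic polynomial: λ² + 6λ + 7 = 0.
Discriminant Δ = (tr M)² − 4·det M = 36 − 28 = 8; √Δ = 2.828427.
λ = (tr M ± √Δ)/2 = (-6 ± 2.828427)/2, giving (tr M − √Δ)/2 = -4.4142 and (tr M + √Δ)/2 = -1.5858.

Eigenvalues sorted in increasing order: [-4.4142, -1.5858].


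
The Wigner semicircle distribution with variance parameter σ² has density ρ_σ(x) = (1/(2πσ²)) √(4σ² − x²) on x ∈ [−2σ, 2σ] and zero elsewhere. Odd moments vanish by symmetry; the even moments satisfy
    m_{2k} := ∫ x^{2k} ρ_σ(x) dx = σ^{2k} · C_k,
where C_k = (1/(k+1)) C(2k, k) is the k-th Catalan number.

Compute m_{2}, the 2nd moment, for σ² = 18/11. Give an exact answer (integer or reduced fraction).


By the scaled semicircle moment identity, m_{2k} = σ^{2k} · C_k with k = 1.
C_1 = (1/(k+1)) · C(2k, k) = (1/2) · C(2, 1) = (1/2) · 2 = 1.
σ^{2k} = (σ²)^k = (18/11)^1 = 18/11.

Therefore m_{2} = σ^{2} · C_1 = (18/11) · 1 = 18/11.


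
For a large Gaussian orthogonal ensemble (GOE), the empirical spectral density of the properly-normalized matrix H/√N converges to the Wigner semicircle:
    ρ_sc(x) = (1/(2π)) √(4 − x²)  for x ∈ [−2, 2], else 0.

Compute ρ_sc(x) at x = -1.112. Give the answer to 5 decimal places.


ρ_sc(x) = (1/(2π)) √(4 − x²). With x = -1.112:
  4 − x² = 4 − (-1.112)² = 4 − 1.236544 = 2.763456.
  √(4 − x²) = 1.662365.
  1/(2π) = 0.159155.
  ρ_sc(-1.112) = 0.159155 · 1.662365 = 0.264574.

Rounded to 5 decimal places: ρ_sc(-1.112) ≈ 0.26457.


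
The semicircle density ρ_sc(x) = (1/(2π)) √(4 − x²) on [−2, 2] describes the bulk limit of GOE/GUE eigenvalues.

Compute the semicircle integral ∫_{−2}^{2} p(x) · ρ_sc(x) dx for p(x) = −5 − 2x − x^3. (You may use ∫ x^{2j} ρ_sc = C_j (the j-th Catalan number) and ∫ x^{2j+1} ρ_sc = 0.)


Write p(x) = Σ a_i x^i, split into monomials and integrate each against ρ_sc separately.
Using ∫ x^{2j} ρ_sc = C_j = (1/(j+1)) C(2j, j) (Catalan numbers) and ∫ x^{2j+1} ρ_sc = 0 (odd monomials vanish by symmetry):
  i = 0 (even): a_0 · C_{0} = -5 · 1 = -5
  i = 1 (odd): ∫ x^1 ρ_sc = 0 (vanishes)
  i = 3 (odd): ∫ x^3 ρ_sc = 0 (vanishes)

Summing the contributions: ∫_{−2}^{2} p(x) ρ_sc(x) dx = -5.


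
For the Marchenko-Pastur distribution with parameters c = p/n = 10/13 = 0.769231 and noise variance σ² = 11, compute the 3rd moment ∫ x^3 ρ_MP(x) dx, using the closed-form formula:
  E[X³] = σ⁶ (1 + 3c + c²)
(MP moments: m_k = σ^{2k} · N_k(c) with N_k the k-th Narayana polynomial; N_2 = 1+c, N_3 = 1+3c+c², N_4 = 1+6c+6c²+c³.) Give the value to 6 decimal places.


E[X³] = σ⁶ (1 + 3c + c²) (third MP moment). With σ² = 11 (so σ⁶ = 1331) and c = 10/13 = 0.769231: E[X³] = 1331 · (1 + 3·0.769231 + (0.769231)²) = 1331 · 3.899408.

So E[X^3] = 5190.112426.


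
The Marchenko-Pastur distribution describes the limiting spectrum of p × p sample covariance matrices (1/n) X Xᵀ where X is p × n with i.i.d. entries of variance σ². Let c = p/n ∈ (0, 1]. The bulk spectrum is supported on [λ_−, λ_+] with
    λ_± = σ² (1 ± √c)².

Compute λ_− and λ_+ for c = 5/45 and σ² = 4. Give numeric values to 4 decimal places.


c = 5/45 = 0.111111; √c = 0.333333.
λ_− = σ² (1 − √c)² = 4 · (1 − 0.333333)² = 4 · (0.666667)² = 1.777778.
λ_+ = σ² (1 + √c)² = 4 · (1 + 0.333333)² = 4 · (1.333333)² = 7.111111.

Rounded to 4 decimal places: λ_− ≈ 1.7778, λ_+ ≈ 7.1111.


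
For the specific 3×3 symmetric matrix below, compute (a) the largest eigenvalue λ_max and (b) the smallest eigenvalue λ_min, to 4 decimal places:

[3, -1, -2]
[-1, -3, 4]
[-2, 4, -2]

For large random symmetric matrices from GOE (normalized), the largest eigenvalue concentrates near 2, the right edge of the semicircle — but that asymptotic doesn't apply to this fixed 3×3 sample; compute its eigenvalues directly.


Since M is real symmetric, all three eigenvalues are real; they are the roots of det(λI − M) = λ³ − (tr M) λ² + s λ − det M, where s is the sum of the principal 2×2 minors.
tr M = 3 + (-3) + (-2) = -2.
s = (3·(-3) − (-1)²) + (3·(-2) − (-2)²) + ((-3)·(-2) − 4²) = -10 + (-10) + (-10) = -30.
det M (expand along row 1) = 3·(-10) − (-1)·10 + (-2)·(-10) = 0.
Characteristic polynomial: λ³ + 2λ² − 30λ = 0.
Substitute λ = y + (tr M)/3 = y − 0.666667 to remove the quadratic term: y³ + p·y + q = 0 with p = s − (tr M)²/3 = -31.333333 and q = −2(tr M)³/27 + (tr M)·s/3 − det M = 20.592593.
Three real roots ⇒ use the trigonometric (Viète) form: r = 2√(−p/3) = 6.463573, φ = arccos(3q/(p·r)) = arccos(-0.305037) = 1.880774 rad.
y_k = r·cos(φ/3 − 2πk/3) for k = 0, 1, 2 gives y = 5.234431, 0.666667, -5.901098.
λ_k = y_k − 0.666667 gives λ = 4.5678, 0.0000, -6.5678 (check: the sum is -2.0000 = tr M).

Hence λ_max = 4.5678 and λ_min = -6.5678.


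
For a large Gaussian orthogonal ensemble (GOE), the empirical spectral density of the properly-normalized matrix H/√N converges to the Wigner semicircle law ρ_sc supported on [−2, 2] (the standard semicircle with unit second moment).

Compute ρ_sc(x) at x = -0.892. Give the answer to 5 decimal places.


ρ_sc(x) = (1/(2π)) √(4 − x²). With x = -0.892:
  4 − x² = 4 − (-0.892)² = 4 − 0.795664 = 3.204336.
  √(4 − x²) = 1.790066.
  1/(2π) = 0.159155.
  ρ_sc(-0.892) = 0.159155 · 1.790066 = 0.284898.

Rounded to 5 decimal places: ρ_sc(-0.892) ≈ 0.28490.


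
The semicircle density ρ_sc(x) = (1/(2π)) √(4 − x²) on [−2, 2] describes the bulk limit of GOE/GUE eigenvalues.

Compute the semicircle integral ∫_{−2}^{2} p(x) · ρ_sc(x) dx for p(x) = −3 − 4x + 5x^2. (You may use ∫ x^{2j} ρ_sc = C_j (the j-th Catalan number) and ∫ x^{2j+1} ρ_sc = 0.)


Write p(x) = Σ a_i x^i, split into monomials and integrate each against ρ_sc separately.
Using ∫ x^{2j} ρ_sc = C_j = (1/(j+1)) C(2j, j) (Catalan numbers) and ∫ x^{2j+1} ρ_sc = 0 (odd monomials vanish by symmetry):
  i = 0 (even): a_0 · C_{0} = -3 · 1 = -3
  i = 1 (odd): ∫ x^1 ρ_sc = 0 (vanishes)
  i = 2 (even): a_2 · C_{1} = 5 · 1 = 5

Summing the contributions: ∫_{−2}^{2} p(x) ρ_sc(x) dx = (-3) + 5 = 2.


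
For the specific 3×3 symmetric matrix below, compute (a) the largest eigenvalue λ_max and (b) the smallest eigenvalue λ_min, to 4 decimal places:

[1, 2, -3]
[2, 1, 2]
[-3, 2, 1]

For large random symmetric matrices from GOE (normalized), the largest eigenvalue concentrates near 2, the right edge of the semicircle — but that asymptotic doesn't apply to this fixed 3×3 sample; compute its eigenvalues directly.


Since M is real symmetric, all three eigenvalues are real; they are the roots of det(λI − M) = λ³ − (tr M) λ² + s λ − det M, where s is the sum of the principal 2×2 minors.
tr M = 1 + 1 + 1 = 3.
s = (1·1 − 2²) + (1·1 − (-3)²) + (1·1 − 2²) = -3 + (-8) + (-3) = -14.
det M (expand along row 1) = 1·(-3) − 2·8 + (-3)·7 = -40.
Characteristic polynomial: λ³ − 3λ² − 14λ + 40 = 0.
Substitute λ = y + (tr M)/3 = y + 1.000000 to remove the quadratic term: y³ + p·y + q = 0 with p = s − (tr M)²/3 = -17.000000 and q = −2(tr M)³/27 + (tr M)·s/3 − det M = 24.000000.
Three real roots ⇒ use the trigonometric (Viète) form: r = 2√(−p/3) = 4.760952, φ = arccos(3q/(p·r)) = arccos(-0.889590) = 2.667242 rad.
y_k = r·cos(φ/3 − 2πk/3) for k = 0, 1, 2 gives y = 3.000000, 1.701562, -4.701562.
λ_k = y_k + 1.000000 gives λ = 4.0000, 2.7016, -3.7016 (check: the sum is 3.0000 = tr M).

Hence λ_max = 4.0000 and λ_min = -3.7016.


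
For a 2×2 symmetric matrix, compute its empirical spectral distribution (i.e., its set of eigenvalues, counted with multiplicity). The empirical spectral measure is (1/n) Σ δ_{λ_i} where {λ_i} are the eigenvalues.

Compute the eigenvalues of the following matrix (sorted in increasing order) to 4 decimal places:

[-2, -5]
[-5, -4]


Since M is real symmetric, both eigenvalues are real; they are the roots of det(λI − M) = λ² − (tr M) λ + det M.
tr M = -2 + (-4) = -6.
det M = (-2)·(-4) − (-5)² = 8 − 25 = -17.
Characteristic polynomial: λ² + 6λ − 17 = 0.
Discriminant Δ = (tr M)² − 4·det M = 36 − (-68) = 104; √Δ = 10.198039.
λ = (tr M ± √Δ)/2 = (-6 ± 10.198039)/2, giving (tr M − √Δ)/2 = -8.0990 and (tr M + √Δ)/2 = 2.0990.

Eigenvalues sorted in increasing order: [-8.0990, 2.0990].


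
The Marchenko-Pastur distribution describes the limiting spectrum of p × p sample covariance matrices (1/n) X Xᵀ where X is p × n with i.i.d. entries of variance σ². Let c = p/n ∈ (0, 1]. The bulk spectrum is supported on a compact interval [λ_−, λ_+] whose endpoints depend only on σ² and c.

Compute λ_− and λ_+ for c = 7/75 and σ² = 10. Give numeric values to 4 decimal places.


c = 7/75 = 0.093333; √c = 0.305505.
λ_− = σ² (1 − √c)² = 10 · (1 − 0.305505)² = 10 · (0.694495)² = 4.823232.
λ_+ = σ² (1 + √c)² = 10 · (1 + 0.305505)² = 10 · (1.305505)² = 17.043434.

Rounded to 4 decimal places: λ_− ≈ 4.8232, λ_+ ≈ 17.0434.


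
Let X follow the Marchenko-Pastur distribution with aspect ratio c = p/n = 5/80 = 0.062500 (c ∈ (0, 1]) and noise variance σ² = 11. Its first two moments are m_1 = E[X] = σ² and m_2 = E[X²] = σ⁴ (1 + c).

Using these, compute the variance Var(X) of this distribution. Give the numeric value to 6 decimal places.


m_1 = E[X] = σ² = 11, so m_1² = 121.
m_2 = E[X²] = σ⁴ (1 + c) = 121 · (1 + 0.062500) = 121 · 1.062500 = 128.562500.
(Note m_2 − m_1² simplifies to c · σ⁴ = 0.062500 · 121.)

Var(X) = m_2 − m_1² = 128.562500 − 121 = 7.562500.


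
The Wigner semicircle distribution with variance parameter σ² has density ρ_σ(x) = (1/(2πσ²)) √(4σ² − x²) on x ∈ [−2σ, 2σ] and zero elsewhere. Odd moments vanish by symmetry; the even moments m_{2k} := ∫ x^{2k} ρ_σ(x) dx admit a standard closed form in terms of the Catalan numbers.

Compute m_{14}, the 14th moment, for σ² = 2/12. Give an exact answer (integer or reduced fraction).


By the scaled semicircle moment identity, m_{2k} = σ^{2k} · C_k with k = 7.
C_7 = (1/(k+1)) · C(2k, k) = (1/8) · C(14, 7) = (1/8) · 3432 = 429.
σ^{2k} = (σ²)^k = (2/12)^7 = 1/279936.

Therefore m_{14} = σ^{14} · C_7 = (1/279936) · 429 = 143/93312.


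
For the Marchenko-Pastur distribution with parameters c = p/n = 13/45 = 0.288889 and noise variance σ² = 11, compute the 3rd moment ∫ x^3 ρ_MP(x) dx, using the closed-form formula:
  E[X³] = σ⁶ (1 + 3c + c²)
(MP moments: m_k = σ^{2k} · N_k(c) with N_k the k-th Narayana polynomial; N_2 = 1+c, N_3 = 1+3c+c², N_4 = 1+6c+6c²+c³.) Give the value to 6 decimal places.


E[X³] = σ⁶ (1 + 3c + c²) (third MP moment). With σ² = 11 (so σ⁶ = 1331) and c = 13/45 = 0.288889: E[X³] = 1331 · (1 + 3·0.288889 + (0.288889)²) = 1331 · 1.950123.

So E[X^3] = 2595.614321.


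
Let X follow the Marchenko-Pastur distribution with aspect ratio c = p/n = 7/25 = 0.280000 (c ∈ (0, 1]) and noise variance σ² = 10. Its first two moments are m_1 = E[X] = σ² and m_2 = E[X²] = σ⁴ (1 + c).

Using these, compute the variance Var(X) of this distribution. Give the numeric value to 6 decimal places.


m_1 = E[X] = σ² = 10, so m_1² = 100.
m_2 = E[X²] = σ⁴ (1 + c) = 100 · (1 + 0.280000) = 100 · 1.280000 = 128.000000.
(Note m_2 − m_1² simplifies to c · σ⁴ = 0.280000 · 100.)

Var(X) = m_2 − m_1² = 128.000000 − 100 = 28.000000.


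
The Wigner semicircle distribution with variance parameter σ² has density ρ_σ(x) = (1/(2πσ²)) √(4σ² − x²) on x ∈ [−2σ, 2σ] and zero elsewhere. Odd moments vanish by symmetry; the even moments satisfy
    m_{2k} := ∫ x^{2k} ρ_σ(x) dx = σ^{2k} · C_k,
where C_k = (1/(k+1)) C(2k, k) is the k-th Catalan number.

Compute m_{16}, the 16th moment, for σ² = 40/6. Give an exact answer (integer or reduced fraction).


By the scaled semicircle moment identity, m_{2k} = σ^{2k} · C_k with k = 8.
C_8 = (1/(k+1)) · C(2k, k) = (1/9) · C(16, 8) = (1/9) · 12870 = 1430.
σ^{2k} = (σ²)^k = (40/6)^8 = 25600000000/6561.

Therefore m_{16} = σ^{16} · C_8 = (25600000000/6561) · 1430 = 36608000000000/6561.


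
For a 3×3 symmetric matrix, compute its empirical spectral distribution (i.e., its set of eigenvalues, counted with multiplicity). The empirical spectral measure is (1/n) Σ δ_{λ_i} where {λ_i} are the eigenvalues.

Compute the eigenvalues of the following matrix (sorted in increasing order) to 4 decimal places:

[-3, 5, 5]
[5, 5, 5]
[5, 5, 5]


Since M is real symmetric, all three eigenvalues are real; they are the roots of det(λI − M) = λ³ − (tr M) λ² + s λ − det M, where s is the sum of the principal 2×2 minors.
tr M = -3 + 5 + 5 = 7.
s = ((-3)·5 − 5²) + ((-3)·5 − 5²) + (5·5 − 5²) = -40 + (-40) + 0 = -80.
det M (expand along row 1) = (-3)·0 − 5·0 + 5·0 = 0.
Characteristic polynomial: λ³ − 7λ² − 80λ = 0.
Substitute λ = y + (tr M)/3 = y + 2.333333 to remove the quadratic term: y³ + p·y + q = 0 with p = s − (tr M)²/3 = -96.333333 and q = −2(tr M)³/27 + (tr M)·s/3 − det M = -212.074074.
Three real roots ⇒ use the trigonometric (Viète) form: r = 2√(−p/3) = 11.333333, φ = arccos(3q/(p·r)) = arccos(0.582740) = 0.948700 rad.
y_k = r·cos(φ/3 − 2πk/3) for k = 0, 1, 2 gives y = 10.771353, -2.333333, -8.438020.
λ_k = y_k + 2.333333 gives λ = 13.1047, 0.0000, -6.1047 (check: the sum is 7.0000 = tr M).

Eigenvalues sorted in increasing order: [-6.1047, 0.0000, 13.1047].


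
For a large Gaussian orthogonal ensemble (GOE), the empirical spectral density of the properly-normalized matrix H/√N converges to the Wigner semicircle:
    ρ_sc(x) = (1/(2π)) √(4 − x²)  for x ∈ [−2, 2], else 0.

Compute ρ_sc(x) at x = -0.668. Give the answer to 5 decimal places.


ρ_sc(x) = (1/(2π)) √(4 − x²). With x = -0.668:
  4 − x² = 4 − (-0.668)² = 4 − 0.446224 = 3.553776.
  √(4 − x²) = 1.885146.
  1/(2π) = 0.159155.
  ρ_sc(-0.668) = 0.159155 · 1.885146 = 0.300030.

Rounded to 5 decimal places: ρ_sc(-0.668) ≈ 0.30003.
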